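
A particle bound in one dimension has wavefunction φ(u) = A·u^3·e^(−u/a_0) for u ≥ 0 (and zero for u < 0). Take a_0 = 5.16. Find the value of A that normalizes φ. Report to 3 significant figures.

Normalization requires ∫|φ|² du = 1, integrated from 0 to ∞.
∫|φ|² du = A²·(45·a_0^7/8).
Hence A² = 1/[45·a_0^7/8].
Substituting a_0 = 5.16 gives A² = 0.000001825, so A = 0.001351.

A ≈ 0.00135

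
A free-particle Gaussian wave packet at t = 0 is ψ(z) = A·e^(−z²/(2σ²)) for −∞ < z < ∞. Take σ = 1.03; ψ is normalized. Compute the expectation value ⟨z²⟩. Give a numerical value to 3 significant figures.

⟨z²⟩ = ∫ z^2 |ψ|² dz over the full domain.
Since the A² factors cancel between numerator and denominator, ⟨z²⟩ = σ^2/2.
With σ = 1.03, ⟨z^2⟩ = 0.5305.

⟨z^2⟩ ≈ 0.530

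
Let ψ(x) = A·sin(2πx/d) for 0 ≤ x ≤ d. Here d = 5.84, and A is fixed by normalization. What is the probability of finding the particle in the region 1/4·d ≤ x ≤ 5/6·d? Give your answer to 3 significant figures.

P ≈ 0.652

|ψ|² is the probability density, so P = ∫_{1/4·d}^{5/6·d} |ψ|² dx.
Since A² = 1/(d/2), this is the region integral divided by the full normalization integral.
In terms of u = x/d (A² and the length scale cancel between numerator and denominator), P = [∫_{1/4}^{5/6} sin(2·π·u)^2 du] / [∫_{0}^{1} sin(2·π·u)^2 du].
Using ∫ sin(2·π·u)^2 du = u/2 - sin(4·π·u)/(8·π), the numerator is √(3)/(16·π) + 7/24 and the denominator is 1/2.
Taking the ratio, P = √(3)/(8·π) + 7/12.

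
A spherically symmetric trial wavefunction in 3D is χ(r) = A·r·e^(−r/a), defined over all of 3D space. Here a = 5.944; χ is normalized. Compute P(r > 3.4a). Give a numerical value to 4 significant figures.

With dV = 4πr²dr, the probability is ∫|χ|² dV over r > 3.4a.
Normalization gives A² = 1/(3·π·a^5).
Let u = r/a; then A², 4π and the length scale all cancel, so P = ∫_{3.4}^{∞} u^4·e^(-2·u) du ÷ ∫_{0}^{∞} u^4·e^(-2·u) du.
Using ∫ u^4·e^(-2·u) du = -(u^4/2 + u^3 + 3·u^2/2 + 3·u/2 + 3/4)·e^(-2·u), the numerator is ≈ 0.144023 and the denominator is 3/4.
This evaluates to P = 0.19203.

P ≈ 0.1920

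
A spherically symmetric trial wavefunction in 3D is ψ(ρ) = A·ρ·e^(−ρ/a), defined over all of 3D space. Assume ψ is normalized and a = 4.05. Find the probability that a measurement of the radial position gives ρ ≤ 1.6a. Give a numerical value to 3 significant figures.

With dV = 4πρ²dρ, the probability is ∫|ψ|² dV over ρ ≤ 1.6a.
A² is fixed by ∫₀^∞ 4πρ²|ψ|² dρ = 1, i.e. A² = (3·π·a^5)^(−1).
Let u = ρ/a; then A², 4π and the length scale all cancel, so P = ∫_{0}^{1.6} u^4·e^(-2·u) du ÷ ∫_{0}^{∞} u^4·e^(-2·u) du.
With ∫ u^4·e^(-2·u) du = -(u^4/2 + u^3 + 3·u^2/2 + 3·u/2 + 3/4)·e^(-2·u) + C, the region integral is ≈ 0.16454 and the full one is 3/4.
This evaluates to P = 0.2194.

P ≈ 0.219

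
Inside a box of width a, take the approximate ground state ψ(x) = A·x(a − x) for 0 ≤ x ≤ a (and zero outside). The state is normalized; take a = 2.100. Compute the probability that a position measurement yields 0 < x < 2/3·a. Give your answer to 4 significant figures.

The probability is P = ∫ |ψ|² dx over [0, 2/3·a].
The normalization integral ∫|ψ|²dx over the whole domain equals a^5/30·A², and A² cancels in the ratio.
Substituting u = x/a, A² and the length scale cancel in the ratio: P = ∫_{0}^{2/3} u^2·(1 - u)^2 du / ∫_{0}^{1} u^2·(1 - u)^2 du.
With ∫ u^2·(1 - u)^2 du = u^3·(6·u^2 - 15·u + 10)/30 + C, the region integral is 32/1215 and the full one is 1/30.
The result is P = 64/81.

P ≈ 0.7901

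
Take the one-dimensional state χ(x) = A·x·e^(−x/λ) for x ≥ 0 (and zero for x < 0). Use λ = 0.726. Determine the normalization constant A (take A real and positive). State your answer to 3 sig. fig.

We need A² ∫|f|² dx = 1, taking the integral from 0 to ∞.
Carrying out the integral gives A² · λ^3/4.
So A² = (λ^3/4)^(−1).
Plugging in λ = 0.726 yields A = 3.233.

A ≈ 3.23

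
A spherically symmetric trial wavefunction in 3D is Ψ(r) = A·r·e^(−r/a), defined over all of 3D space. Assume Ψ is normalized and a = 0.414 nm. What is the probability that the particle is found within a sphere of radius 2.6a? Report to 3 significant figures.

P = ∫ |Ψ|² 4πr² dr over r ≤ 2.6a.
A² is fixed by ∫₀^∞ 4πr²|Ψ|² dr = 1, i.e. A² = (3·π·a^5)^(−1).
Substituting u = r/a, A², 4π and the length scale all cancel in the ratio: P = ∫_{0}^{2.6} u^4·e^(-2·u) du / ∫_{0}^{∞} u^4·e^(-2·u) du.
With ∫ u^4·e^(-2·u) du = -(u^4/2 + u^3 + 3·u^2/2 + 3·u/2 + 3/4)·e^(-2·u) + C, the region integral is ≈ 0.44540 and the full one is 3/4.
Taking the ratio yields P = 0.5939.

P ≈ 0.594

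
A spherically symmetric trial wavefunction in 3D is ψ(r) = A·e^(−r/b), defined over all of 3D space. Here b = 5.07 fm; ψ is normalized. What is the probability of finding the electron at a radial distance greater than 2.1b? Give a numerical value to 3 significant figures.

P ≈ 0.210

With dV = 4πr²dr, the probability is ∫|ψ|² dV over r > 2.1b.
Normalization gives A² = 1/(π·b^3).
Let u = r/b; then A², 4π and the length scale all cancel, so P = ∫_{2.1}^{∞} u^2·e^(-2·u) du ÷ ∫_{0}^{∞} u^2·e^(-2·u) du.
An antiderivative of u^2·e^(-2·u) is -(2·u^2 + 2·u + 1)·e^(-2·u)/4; evaluating from 2.1 to ∞ gives 701·e^(-21/5)/200, while the full integral is 1/4.
Taking the ratio yields P = 0.2102.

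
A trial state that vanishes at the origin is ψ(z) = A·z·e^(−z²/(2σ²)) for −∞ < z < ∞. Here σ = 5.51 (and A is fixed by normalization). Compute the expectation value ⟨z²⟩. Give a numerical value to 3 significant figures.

⟨z^2⟩ ≈ 45.5

⟨z²⟩ = ∫ z^2 |ψ|² dz over the full domain.
Since the A² factors cancel between numerator and denominator, ⟨z²⟩ = 3·σ^2/2.
Putting σ = 5.51 gives 45.54.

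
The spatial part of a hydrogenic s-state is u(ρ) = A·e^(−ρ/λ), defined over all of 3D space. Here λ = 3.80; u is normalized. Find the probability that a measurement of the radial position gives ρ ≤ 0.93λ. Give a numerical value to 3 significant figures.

P ≈ 0.285

With dV = 4πρ²dρ, the probability is ∫|u|² dV over ρ ≤ 0.93λ.
The full normalization integral is A²·[π·λ^3] = 1, fixing A².
In terms of t = ρ/λ (A², 4π and the length scale all cancel between numerator and denominator), P = [∫_{0}^{0.93} t^2·e^(-2·t) dt] / [∫_{0}^{∞} t^2·e^(-2·t) dt].
With ∫ t^2·e^(-2·t) dt = -(2·t^2 + 2·t + 1)·e^(-2·t)/4 + C, the region integral is ≈ 0.071373 and the full one is 1/4.
The region integral divided by the full integral gives P = 0.2855.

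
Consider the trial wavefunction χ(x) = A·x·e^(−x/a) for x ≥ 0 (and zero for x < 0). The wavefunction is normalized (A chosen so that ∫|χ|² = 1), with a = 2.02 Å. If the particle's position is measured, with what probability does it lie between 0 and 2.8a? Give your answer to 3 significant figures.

P ≈ 0.918

The probability is P = ∫ |χ|² dx over [0, 2.8a].
With A² fixed by ∫|χ|² = 1, i.e. A² = (a^3/4)^(−1), substitute and integrate.
Substituting u = x/a, A² and the length scale cancel in the ratio: P = ∫_{0}^{2.8} u^2·e^(-2·u) du / ∫_{0}^{∞} u^2·e^(-2·u) du.
An antiderivative of u^2·e^(-2·u) is -(2·u^2 + 2·u + 1)·e^(-2·u)/4; evaluating from 0 to 2.8 gives 1/4 - 557·e^(-28/5)/100, while the full integral is 1/4.
This works out to P = 0.9176.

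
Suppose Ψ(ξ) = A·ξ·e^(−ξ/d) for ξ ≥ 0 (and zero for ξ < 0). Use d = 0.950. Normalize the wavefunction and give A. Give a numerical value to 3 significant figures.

A ≈ 2.16

Require ∫ |Ψ|² dξ = 1 over the whole domain.
The integral (without the A² prefactor) comes out to d^3/4.
Substituting d = 0.950 gives A² = 4.665, so A = 2.160.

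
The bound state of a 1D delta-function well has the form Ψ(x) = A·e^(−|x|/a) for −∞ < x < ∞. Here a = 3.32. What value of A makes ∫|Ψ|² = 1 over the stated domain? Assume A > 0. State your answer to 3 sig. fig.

Require ∫ |Ψ|² dx = 1 over the whole domain.
With Ψ = A·e^(−|x|/a), the integral evaluates to A²·[a].
Substituting a = 3.32 gives A² = 0.3012, so A = 0.5488.

A ≈ 0.549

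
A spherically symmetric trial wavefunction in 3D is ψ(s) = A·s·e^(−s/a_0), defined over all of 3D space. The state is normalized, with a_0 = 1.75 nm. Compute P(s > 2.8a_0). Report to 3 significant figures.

With dV = 4πs²ds, the probability is ∫|ψ|² dV over s > 2.8a_0.
A² is fixed by ∫₀^∞ 4πs²|ψ|² ds = 1, i.e. A² = (3·π·a_0^5)^(−1).
Let u = s/a_0; then A², 4π and the length scale all cancel, so P = ∫_{2.8}^{∞} u^4·e^(-2·u) du ÷ ∫_{0}^{∞} u^4·e^(-2·u) du.
Using ∫ u^4·e^(-2·u) du = -(u^4/2 + u^3 + 3·u^2/2 + 3·u/2 + 3/4)·e^(-2·u), the numerator is ≈ 0.25661 and the denominator is 3/4.
Taking the ratio yields P = 0.3422.

P ≈ 0.342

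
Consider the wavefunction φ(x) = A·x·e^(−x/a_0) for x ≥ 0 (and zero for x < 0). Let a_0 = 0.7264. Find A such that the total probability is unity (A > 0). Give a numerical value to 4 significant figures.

We need A² ∫|f|² dx = 1, taking the integral from 0 to ∞.
Carrying out the integral gives A² · a_0^3/4.
Hence A² = 1/[a_0^3/4].
Substituting a_0 = 0.7264 gives A² = 10.436, so A = 3.2305.

A ≈ 3.230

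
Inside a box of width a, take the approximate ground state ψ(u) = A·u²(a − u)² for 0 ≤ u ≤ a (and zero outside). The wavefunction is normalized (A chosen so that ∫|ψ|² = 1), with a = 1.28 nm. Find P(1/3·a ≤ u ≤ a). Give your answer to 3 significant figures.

P ≈ 0.855

The probability is P = ∫ |ψ|² du over [1/3·a, a].
Since A² = 1/(a^9/630), this is the region integral divided by the full normalization integral.
Substituting t = u/a, A² and the length scale cancel in the ratio: P = ∫_{1/3}^{1} t^4·(1 - t)^4 dt / ∫_{0}^{1} t^4·(1 - t)^4 dt.
With ∫ t^4·(1 - t)^4 dt = t^5·(70·t^4 - 315·t^3 + 540·t^2 - 420·t + 126)/630 + C, the region integral is ≈ 0.0013574 and the full one is 1/630.
This works out to P = 0.8552.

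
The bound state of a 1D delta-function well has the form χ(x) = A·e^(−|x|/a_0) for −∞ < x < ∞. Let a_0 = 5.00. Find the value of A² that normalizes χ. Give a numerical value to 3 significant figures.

A^2 ≈ 0.200

We need A² ∫|f|² dx = 1, taking the integral from −∞ to ∞.
With χ = A·e^(−|x|/a_0), the integral evaluates to A²·[a_0].
So A² = (a_0)^(−1).
With a_0 = 5.00: A² = 0.2000 and A = 0.4472.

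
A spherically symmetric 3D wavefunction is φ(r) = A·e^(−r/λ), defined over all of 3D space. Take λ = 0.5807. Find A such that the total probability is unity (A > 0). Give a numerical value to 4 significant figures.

We need A² ∫|f|² 4πr² dr = 1, taking the integral from 0 to ∞.
In 3D with spherical symmetry the volume element is 4πr² dr.
The integral (without the A² prefactor) comes out to π·λ^3.
Hence A² = 1/[π·λ^3].
Plugging in λ = 0.5807 yields A = 1.2750.

A ≈ 1.275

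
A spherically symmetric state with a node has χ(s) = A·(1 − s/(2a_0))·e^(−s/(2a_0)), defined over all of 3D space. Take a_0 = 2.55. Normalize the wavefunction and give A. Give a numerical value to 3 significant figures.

A ≈ 0.0490

Require ∫ |χ|² 4πs² ds = 1 over the whole domain.
The angular integral contributes 4π, leaving ∫₀^∞ s²|χ|² ds.
Recall ∫₀^∞ s^m e^(−s/β) ds = m!·β^(m+1), with χ = A·(1 − s/(2a_0))·e^(−s/(2a_0)), the integral evaluates to A²·[8·π·a_0^3].
So A² = (8·π·a_0^3)^(−1).
Substituting a_0 = 2.55 gives A² = 0.002400, so A = 0.04899.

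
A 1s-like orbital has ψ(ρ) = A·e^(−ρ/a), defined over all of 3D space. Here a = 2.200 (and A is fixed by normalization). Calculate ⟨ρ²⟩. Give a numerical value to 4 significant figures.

⟨ρ²⟩ = ∫ ρ^2 |ψ|² 4πρ² dρ over the full domain.
Recall ∫₀^∞ ρ^m e^(−ρ/β) dρ = m!·β^(m+1), the ratio of the moment integral to the normalization integral gives ⟨ρ²⟩ = 3·a^2.
Putting a = 2.200 gives 14.520.

⟨ρ^2⟩ ≈ 14.52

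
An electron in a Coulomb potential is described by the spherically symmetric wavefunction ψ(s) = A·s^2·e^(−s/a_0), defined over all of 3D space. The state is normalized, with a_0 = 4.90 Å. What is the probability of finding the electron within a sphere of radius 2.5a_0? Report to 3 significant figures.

P ≈ 0.238

P = ∫ |ψ|² 4πs² ds over s ≤ 2.5a_0.
Normalization gives A² = 1/(45·π·a_0^7/2).
In terms of u = s/a_0 (A², 4π and the length scale all cancel between numerator and denominator), P = [∫_{0}^{2.5} u^6·e^(-2·u) du] / [∫_{0}^{∞} u^6·e^(-2·u) du].
Using ∫ u^6·e^(-2·u) du = -(4·u^6 + 12·u^5 + 30·u^4 + 60·u^3 + 90·u^2 + 90·u + 45)·e^(-2·u)/8, the numerator is ≈ 1.3377 and the denominator is 45/8.
This evaluates to P = 0.2378.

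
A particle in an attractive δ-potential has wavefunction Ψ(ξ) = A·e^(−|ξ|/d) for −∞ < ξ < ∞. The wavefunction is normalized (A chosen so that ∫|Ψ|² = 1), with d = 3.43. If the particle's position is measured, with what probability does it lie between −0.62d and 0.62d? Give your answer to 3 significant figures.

P = ∫_{−0.62d}^{0.62d} |Ψ(ξ)|² dξ.
Since A² = 1/(d), this is the region integral divided by the full normalization integral.
Both integrals are even about ξ = 0, so only the ξ ≥ 0 halves are needed (the factors of 2 cancel). In terms of u = ξ/d (A² and the length scale cancel between numerator and denominator), P = [∫_{0}^{0.62} e^(-2·u) du] / [∫_{0}^{∞} e^(-2·u) du].
With ∫ e^(-2·u) du = -e^(-2·u)/2 + C, the region integral is 1/2 - e^(-31/25)/2 and the full one is 1/2.
Evaluating gives P = 0.7106.

P ≈ 0.711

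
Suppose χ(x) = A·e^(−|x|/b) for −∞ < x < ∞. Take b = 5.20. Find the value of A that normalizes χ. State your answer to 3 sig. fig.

The normalization condition is ∫|χ|² dx = 1 from −∞ to ∞.
Using ∫₀^∞ xⁿ e^(−αx) dx = n!/αⁿ⁺¹, with χ = A·e^(−|x|/b), the integral evaluates to A²·[b].
Substituting b = 5.20 gives A² = 0.1923, so A = 0.4385.

A ≈ 0.439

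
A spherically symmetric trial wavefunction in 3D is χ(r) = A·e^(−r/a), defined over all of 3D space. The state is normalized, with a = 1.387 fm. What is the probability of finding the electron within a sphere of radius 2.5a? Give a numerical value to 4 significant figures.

Integrate the radial probability density 4πr²|χ|² over r ≤ 2.5a.
The full normalization integral is A²·[π·a^3] = 1, fixing A².
Let u = r/a; then A², 4π and the length scale all cancel, so P = ∫_{0}^{2.5} u^2·e^(-2·u) du ÷ ∫_{0}^{∞} u^2·e^(-2·u) du.
Using ∫ u^2·e^(-2·u) du = -(2·u^2 + 2·u + 1)·e^(-2·u)/4, the numerator is 1/4 - 37·e^(-5)/8 and the denominator is 1/4.
The region integral divided by the full integral gives P = 0.87535.

P ≈ 0.8753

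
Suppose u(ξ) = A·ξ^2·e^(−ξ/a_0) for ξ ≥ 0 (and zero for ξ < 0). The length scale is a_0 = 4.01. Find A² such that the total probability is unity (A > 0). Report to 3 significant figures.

The normalization condition is ∫|u|² dξ = 1 from 0 to ∞.
The integral (without the A² prefactor) comes out to 3·a_0^5/4.
Setting this equal to 1 gives A² = 1/(3·a_0^5/4).
Substituting a_0 = 4.01 gives A² = 0.001286, so A = 0.03586.

A^2 ≈ 0.00129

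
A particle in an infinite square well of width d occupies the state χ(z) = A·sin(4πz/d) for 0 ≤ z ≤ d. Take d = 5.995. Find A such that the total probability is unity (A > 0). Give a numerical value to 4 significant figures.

A ≈ 0.5776

We need A² ∫|f|² dz = 1, taking the integral from 0 to d.
With ∫₀^d sin²(nπz/d) dz = d/2, the integral (without the A² prefactor) comes out to d/2.
Hence A² = 1/[d/2].
Plugging in d = 5.995 yields A = 0.57759.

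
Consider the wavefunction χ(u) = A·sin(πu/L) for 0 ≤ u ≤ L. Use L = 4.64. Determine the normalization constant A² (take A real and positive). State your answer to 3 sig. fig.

A^2 ≈ 0.431

We need A² ∫|f|² du = 1, taking the integral from 0 to L.
Carrying out the integral gives A² · L/2.
So A² = (L/2)^(−1).
Plugging in L = 4.64 yields A = 0.6565.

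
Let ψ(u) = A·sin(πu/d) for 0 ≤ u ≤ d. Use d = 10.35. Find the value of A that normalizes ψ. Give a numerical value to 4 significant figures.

We need A² ∫|f|² du = 1, taking the integral from 0 to d.
Using sin²θ = (1 − cos 2θ)/2, the integral (without the A² prefactor) comes out to d/2.
Hence A² = 1/[d/2].
Substituting d = 10.35 gives A² = 0.19324, so A = 0.43959.

A ≈ 0.4396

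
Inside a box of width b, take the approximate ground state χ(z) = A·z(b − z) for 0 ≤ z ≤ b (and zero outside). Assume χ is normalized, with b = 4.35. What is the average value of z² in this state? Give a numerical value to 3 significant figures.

⟨z^2⟩ ≈ 5.41

⟨z²⟩ = ∫ z^2 |χ|² dz over the full domain.
Expanding the polynomial and integrating term by term, the ratio of the moment integral to the normalization integral gives ⟨z²⟩ = 2·b^2/7.
With b = 4.35, ⟨z^2⟩ = 5.406.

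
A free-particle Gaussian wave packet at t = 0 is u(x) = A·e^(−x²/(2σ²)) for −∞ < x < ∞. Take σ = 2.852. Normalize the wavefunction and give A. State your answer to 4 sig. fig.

A ≈ 0.4448

The normalization condition is ∫|u|² dx = 1 from −∞ to ∞.
Differentiating ∫e^(−αx²) dx = √(π/α) under α to get the higher moments, carrying out the integral gives A² · √(π)·σ.
Plugging in σ = 2.852 yields A = 0.44477.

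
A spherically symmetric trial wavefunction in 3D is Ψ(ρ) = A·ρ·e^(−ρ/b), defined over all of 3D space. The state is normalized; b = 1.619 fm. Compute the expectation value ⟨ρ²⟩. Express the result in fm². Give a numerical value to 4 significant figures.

By definition ⟨ρ²⟩ = ∫ ρ^2 |Ψ(ρ)|² 4πρ² dρ.
Using ∫₀^∞ ρⁿ e^(−αρ) dρ = n!/αⁿ⁺¹, evaluating both integrals, ⟨ρ²⟩ = 15·b^2/2.
With b = 1.619, ⟨ρ^2⟩ = 19.659.

⟨ρ^2⟩ ≈ 19.66 fm^2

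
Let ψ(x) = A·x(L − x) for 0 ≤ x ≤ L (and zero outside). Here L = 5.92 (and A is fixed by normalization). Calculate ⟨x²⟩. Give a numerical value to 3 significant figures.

⟨x^2⟩ ≈ 10.0

⟨x²⟩ = ∫ x^2 |ψ|² dx over the full domain.
Since the A² factors cancel between numerator and denominator, ⟨x²⟩ = 2·L^2/7.
Putting L = 5.92 gives 10.01.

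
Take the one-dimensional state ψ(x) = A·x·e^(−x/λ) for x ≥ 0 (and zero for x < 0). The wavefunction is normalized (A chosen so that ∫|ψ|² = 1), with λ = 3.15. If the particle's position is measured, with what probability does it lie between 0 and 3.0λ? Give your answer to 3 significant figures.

P ≈ 0.938

The probability is P = ∫ |ψ|² dx over [0, 3.0λ].
Since A² = 1/(λ^3/4), this is the region integral divided by the full normalization integral.
In terms of u = x/λ (A² and the length scale cancel between numerator and denominator), P = [∫_{0}^{3.0} u^2·e^(-2·u) du] / [∫_{0}^{∞} u^2·e^(-2·u) du].
Using ∫ u^2·e^(-2·u) du = -(2·u^2 + 2·u + 1)·e^(-2·u)/4, the numerator is 1/4 - 25·e^(-6)/4 and the denominator is 1/4.
The result is P = 0.9380.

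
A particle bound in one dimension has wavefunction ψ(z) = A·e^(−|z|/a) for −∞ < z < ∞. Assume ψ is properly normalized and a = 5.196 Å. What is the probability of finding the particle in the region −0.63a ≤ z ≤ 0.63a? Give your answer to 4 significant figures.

P ≈ 0.7163

P = ∫_{−0.63a}^{0.63a} |ψ(z)|² dz.
The normalization integral ∫|ψ|²dz over the whole domain equals a·A², and A² cancels in the ratio.
By symmetry take twice the z ≥ 0 contribution in numerator and denominator; the 2's cancel. In terms of u = z/a (A² and the length scale cancel between numerator and denominator), P = [∫_{0}^{0.63} e^(-2·u) du] / [∫_{0}^{∞} e^(-2·u) du].
An antiderivative of e^(-2·u) is -e^(-2·u)/2; evaluating from 0 to 0.63 gives 1/2 - e^(-63/50)/2, while the full integral is 1/2.
The result is P = 0.71635.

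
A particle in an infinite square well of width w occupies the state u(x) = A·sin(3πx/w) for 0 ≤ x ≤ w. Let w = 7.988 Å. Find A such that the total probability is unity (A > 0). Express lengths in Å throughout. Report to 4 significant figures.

A ≈ 0.5004 Å^(-1/2)

We need A² ∫|f|² dx = 1, taking the integral from 0 to w.
With u = A·sin(3πx/w), the integral evaluates to A²·[w/2].
Setting this equal to 1 gives A² = 1/(w/2).
Substituting w = 7.988 gives A² = 0.25038, so A = 0.50038.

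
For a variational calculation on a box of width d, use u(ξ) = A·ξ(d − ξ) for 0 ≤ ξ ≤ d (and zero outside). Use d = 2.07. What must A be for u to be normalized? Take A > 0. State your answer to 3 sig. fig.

The normalization condition is ∫|u|² dξ = 1 from 0 to d.
Carrying out the integral gives A² · d^5/30.
Setting this equal to 1 gives A² = 1/(d^5/30).
With d = 2.07: A² = 0.7893 and A = 0.8885.

A ≈ 0.888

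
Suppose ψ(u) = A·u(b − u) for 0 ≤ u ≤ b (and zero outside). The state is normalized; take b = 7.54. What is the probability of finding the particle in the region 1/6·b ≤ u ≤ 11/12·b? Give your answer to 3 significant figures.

P ≈ 0.959

The probability is P = ∫ |ψ|² du over [1/6·b, 11/12·b].
With A² fixed by ∫|ψ|² = 1, i.e. A² = (b^5/30)^(−1), substitute and integrate.
In terms of t = u/b (A² and the length scale cancel between numerator and denominator), P = [∫_{1/6}^{11/12} t^2·(1 - t)^2 dt] / [∫_{0}^{1} t^2·(1 - t)^2 dt].
With ∫ t^2·(1 - t)^2 dt = t^3·(6·t^2 - 15·t + 10)/30 + C, the region integral is ≈ 0.031981 and the full one is 1/30.
This works out to P = 4421/4608.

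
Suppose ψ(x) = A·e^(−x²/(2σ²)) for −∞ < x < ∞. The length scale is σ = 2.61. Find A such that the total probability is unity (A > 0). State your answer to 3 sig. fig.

Require ∫ |ψ|² dx = 1 over the whole domain.
Using the Gaussian integral ∫_{−∞}^{∞} e^(−αx²) dx = √(π/α), ∫|ψ|² dx = A²·(√(π)·σ).
Hence A² = 1/[√(π)·σ].
Substituting σ = 2.61 gives A² = 0.2162, so A = 0.4649.

A ≈ 0.465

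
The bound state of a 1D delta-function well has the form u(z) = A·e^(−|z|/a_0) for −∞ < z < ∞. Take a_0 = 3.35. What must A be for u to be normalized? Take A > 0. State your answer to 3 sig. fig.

A ≈ 0.546

The normalization condition is ∫|u|² dz = 1 from −∞ to ∞.
Carrying out the integral gives A² · a_0.
With a_0 = 3.35: A² = 0.2985 and A = 0.5464.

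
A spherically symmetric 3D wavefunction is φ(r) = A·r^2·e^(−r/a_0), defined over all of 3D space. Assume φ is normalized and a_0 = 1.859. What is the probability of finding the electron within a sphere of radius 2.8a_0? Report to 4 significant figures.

P ≈ 0.3297

P = ∫ |φ|² 4πr² dr over r ≤ 2.8a_0.
A² is fixed by ∫₀^∞ 4πr²|φ|² dr = 1, i.e. A² = (45·π·a_0^7/2)^(−1).
Let u = r/a_0; then A², 4π and the length scale all cancel, so P = ∫_{0}^{2.8} u^6·e^(-2·u) du ÷ ∫_{0}^{∞} u^6·e^(-2·u) du.
An antiderivative of u^6·e^(-2·u) is -(4·u^6 + 12·u^5 + 30·u^4 + 60·u^3 + 90·u^2 + 90·u + 45)·e^(-2·u)/8; evaluating from 0 to 2.8 gives ≈ 1.85480, while the full integral is 45/8.
This evaluates to P = 0.32974.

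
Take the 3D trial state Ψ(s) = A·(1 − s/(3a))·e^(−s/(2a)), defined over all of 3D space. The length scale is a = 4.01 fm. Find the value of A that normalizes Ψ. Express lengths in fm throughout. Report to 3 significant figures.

Require ∫ |Ψ|² 4πs² ds = 1 over the whole domain.
(Spherical symmetry: dV = 4πs² ds.)
The integral (without the A² prefactor) comes out to 8·π·a^3/3.
Hence A² = 1/[8·π·a^3/3].
With a = 4.01: A² = 0.001851 and A = 0.04303.

A ≈ 0.0430 fm^(-3/2)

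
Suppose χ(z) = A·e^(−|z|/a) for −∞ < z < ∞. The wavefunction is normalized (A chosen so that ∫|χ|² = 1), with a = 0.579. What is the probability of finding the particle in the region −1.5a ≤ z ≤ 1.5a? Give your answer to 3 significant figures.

P ≈ 0.950

|χ|² is the probability density, so P = ∫_{−1.5a}^{1.5a} |χ|² dz.
The normalization integral ∫|χ|²dz over the whole domain equals a·A², and A² cancels in the ratio.
By symmetry take twice the z ≥ 0 contribution in numerator and denominator; the 2's cancel. Let u = z/a; then A² and the length scale cancel, so P = ∫_{0}^{1.5} e^(-2·u) du ÷ ∫_{0}^{∞} e^(-2·u) du.
An antiderivative of e^(-2·u) is -e^(-2·u)/2; evaluating from 0 to 1.5 gives 1/2 - e^(-3)/2, while the full integral is 1/2.
This works out to P = 0.9502.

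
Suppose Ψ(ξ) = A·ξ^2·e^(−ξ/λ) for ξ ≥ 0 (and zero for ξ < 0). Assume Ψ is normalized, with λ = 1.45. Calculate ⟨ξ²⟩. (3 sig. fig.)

The expectation value is the |Ψ|²-weighted average of ξ^2: ∫ ξ^2|Ψ|² dξ.
Evaluating both integrals, ⟨ξ²⟩ = 15·λ^2/2.
Putting λ = 1.45 gives 15.77.

⟨ξ^2⟩ ≈ 15.8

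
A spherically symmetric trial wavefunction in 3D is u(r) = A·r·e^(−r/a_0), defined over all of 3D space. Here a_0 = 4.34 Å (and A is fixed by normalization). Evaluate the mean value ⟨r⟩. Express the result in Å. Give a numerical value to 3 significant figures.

⟨r⟩ ≈ 10.9 Å

The expectation value is the |u|²-weighted average of r: ∫ r|u|² 4πr² dr.
The ratio of the moment integral to the normalization integral gives ⟨r⟩ = 5·a_0/2.
Putting a_0 = 4.34 gives 10.85.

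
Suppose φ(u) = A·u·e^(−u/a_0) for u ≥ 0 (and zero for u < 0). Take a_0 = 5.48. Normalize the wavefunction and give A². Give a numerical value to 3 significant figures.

We need A² ∫|f|² du = 1, taking the integral from 0 to ∞.
With φ = A·u·e^(−u/a_0), the integral evaluates to A²·[a_0^3/4].
Hence A² = 1/[a_0^3/4].
Plugging in a_0 = 5.48 yields A = 0.1559.

A^2 ≈ 0.0243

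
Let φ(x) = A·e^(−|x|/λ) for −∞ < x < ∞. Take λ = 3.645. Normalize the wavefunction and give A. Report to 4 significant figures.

We need A² ∫|f|² dx = 1, taking the integral from −∞ to ∞.
With ∫₀^∞ x^0 e^(−αx) dx = 0!/α^1, with φ = A·e^(−|x|/λ), the integral evaluates to A²·[λ].
Substituting λ = 3.645 gives A² = 0.27435, so A = 0.52378.

A ≈ 0.5238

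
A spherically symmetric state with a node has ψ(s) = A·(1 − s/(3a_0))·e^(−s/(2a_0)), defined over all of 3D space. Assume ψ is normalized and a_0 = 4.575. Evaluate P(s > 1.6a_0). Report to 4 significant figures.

P ≈ 0.7282

Integrate the radial probability density 4πs²|ψ|² over s > 1.6a_0.
The full normalization integral is A²·[8·π·a_0^3/3] = 1, fixing A².
In terms of u = s/a_0 (A², 4π and the length scale all cancel between numerator and denominator), P = [∫_{1.6}^{∞} u^2·(1 - u/3)^2·e^(-u) du] / [∫_{0}^{∞} u^2·(1 - u/3)^2·e^(-u) du].
With ∫ u^2·(1 - u/3)^2·e^(-u) du = (-u^4 + 2·u^3 - 3·u^2 - 6·u - 6)·e^(-u)/9 + C, the region integral is ≈ 0.485485 and the full one is 2/3.
Taking the ratio yields P = 0.72823.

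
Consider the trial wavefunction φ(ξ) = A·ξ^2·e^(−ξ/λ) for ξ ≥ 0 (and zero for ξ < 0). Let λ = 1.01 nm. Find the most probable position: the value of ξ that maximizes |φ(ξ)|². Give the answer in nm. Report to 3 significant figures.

ξ ≈ 2.02 nm

Differentiate |φ(ξ)|² with respect to ξ and set to zero.
This gives ξ = 2·λ.
With λ = 1.01, the most probable position is 2.020 nm.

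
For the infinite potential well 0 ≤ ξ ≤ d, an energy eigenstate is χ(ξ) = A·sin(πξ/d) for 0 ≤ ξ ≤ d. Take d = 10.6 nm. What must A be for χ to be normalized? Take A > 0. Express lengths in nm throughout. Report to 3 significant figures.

A ≈ 0.434 nm^(-1/2)

We need A² ∫|f|² dξ = 1, taking the integral from 0 to d.
With ∫₀^d sin²(nπξ/d) dξ = d/2, the integral (without the A² prefactor) comes out to d/2.
Setting this equal to 1 gives A² = 1/(d/2).
With d = 10.6: A² = 0.1887 and A = 0.4344.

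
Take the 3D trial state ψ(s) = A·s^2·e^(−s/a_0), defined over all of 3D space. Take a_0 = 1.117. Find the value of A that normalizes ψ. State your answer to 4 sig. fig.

The normalization condition is ∫|ψ|² 4πs² ds = 1 from 0 to ∞.
In 3D with spherical symmetry the volume element is 4πs² ds.
∫|ψ|² 4πs² ds = A²·(45·π·a_0^7/2).
Setting this equal to 1 gives A² = 1/(45·π·a_0^7/2).
Substituting a_0 = 1.117 gives A² = 0.0065207, so A = 0.080751.

A ≈ 0.08075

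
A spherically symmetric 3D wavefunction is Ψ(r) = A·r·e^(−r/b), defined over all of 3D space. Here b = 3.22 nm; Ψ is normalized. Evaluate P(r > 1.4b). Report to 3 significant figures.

P ≈ 0.848

Integrate the radial probability density 4πr²|Ψ|² over r > 1.4b.
A² is fixed by ∫₀^∞ 4πr²|Ψ|² dr = 1, i.e. A² = (3·π·b^5)^(−1).
Substituting u = r/b, A², 4π and the length scale all cancel in the ratio: P = ∫_{1.4}^{∞} u^4·e^(-2·u) du / ∫_{0}^{∞} u^4·e^(-2·u) du.
An antiderivative of u^4·e^(-2·u) is -(u^4/2 + u^3 + 3·u^2/2 + 3·u/2 + 3/4)·e^(-2·u); evaluating from 1.4 to ∞ gives ≈ 0.63576, while the full integral is 3/4.
This evaluates to P = 0.8477.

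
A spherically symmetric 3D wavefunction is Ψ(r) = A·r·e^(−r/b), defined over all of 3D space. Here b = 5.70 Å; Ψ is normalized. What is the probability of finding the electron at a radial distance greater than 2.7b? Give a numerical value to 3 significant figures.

P ≈ 0.373

Integrate the radial probability density 4πr²|Ψ|² over r > 2.7b.
A² is fixed by ∫₀^∞ 4πr²|Ψ|² dr = 1, i.e. A² = (3·π·b^5)^(−1).
Let u = r/b; then A², 4π and the length scale all cancel, so P = ∫_{2.7}^{∞} u^4·e^(-2·u) du ÷ ∫_{0}^{∞} u^4·e^(-2·u) du.
An antiderivative of u^4·e^(-2·u) is -(u^4/2 + u^3 + 3·u^2/2 + 3·u/2 + 3/4)·e^(-2·u); evaluating from 2.7 to ∞ gives ≈ 0.27998, while the full integral is 3/4.
Taking the ratio yields P = 0.3733.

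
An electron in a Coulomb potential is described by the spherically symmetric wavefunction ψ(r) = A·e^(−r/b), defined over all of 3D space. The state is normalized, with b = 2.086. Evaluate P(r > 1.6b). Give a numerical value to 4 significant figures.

P ≈ 0.3799

Integrate the radial probability density 4πr²|ψ|² over r > 1.6b.
The full normalization integral is A²·[π·b^3] = 1, fixing A².
Substituting u = r/b, A², 4π and the length scale all cancel in the ratio: P = ∫_{1.6}^{∞} u^2·e^(-2·u) du / ∫_{0}^{∞} u^2·e^(-2·u) du.
Using ∫ u^2·e^(-2·u) du = -(2·u^2 + 2·u + 1)·e^(-2·u)/4, the numerator is 233·e^(-16/5)/100 and the denominator is 1/4.
Taking the ratio yields P = 0.37990.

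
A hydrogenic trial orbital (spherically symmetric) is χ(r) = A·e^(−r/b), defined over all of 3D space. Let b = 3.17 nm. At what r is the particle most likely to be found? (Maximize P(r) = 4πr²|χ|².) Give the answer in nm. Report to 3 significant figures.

Differentiate P(r) = 4πr²|χ|² with respect to r and set to zero.
This gives r = b.
With b = 3.17, the most probable radial distance is 3.170 nm.

r ≈ 3.17 nm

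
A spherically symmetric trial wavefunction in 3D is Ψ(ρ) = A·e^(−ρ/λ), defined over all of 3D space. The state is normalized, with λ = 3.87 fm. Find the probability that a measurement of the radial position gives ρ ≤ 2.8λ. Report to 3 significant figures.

Integrate the radial probability density 4πρ²|Ψ|² over ρ ≤ 2.8λ.
The full normalization integral is A²·[π·λ^3] = 1, fixing A².
In terms of u = ρ/λ (A², 4π and the length scale all cancel between numerator and denominator), P = [∫_{0}^{2.8} u^2·e^(-2·u) du] / [∫_{0}^{∞} u^2·e^(-2·u) du].
With ∫ u^2·e^(-2·u) du = -(2·u^2 + 2·u + 1)·e^(-2·u)/4 + C, the region integral is 1/4 - 557·e^(-28/5)/100 and the full one is 1/4.
Taking the ratio yields P = 0.9176.

P ≈ 0.918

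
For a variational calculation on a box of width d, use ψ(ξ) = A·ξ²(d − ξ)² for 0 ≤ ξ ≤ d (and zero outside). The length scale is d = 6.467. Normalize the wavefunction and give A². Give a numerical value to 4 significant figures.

Normalization requires ∫|ψ|² dξ = 1, integrated from 0 to d.
Expanding the polynomial and integrating term by term, carrying out the integral gives A² · d^9/630.
Hence A² = 1/[d^9/630].
Plugging in d = 6.467 yields A = 0.0056430.

A^2 ≈ 0.00003184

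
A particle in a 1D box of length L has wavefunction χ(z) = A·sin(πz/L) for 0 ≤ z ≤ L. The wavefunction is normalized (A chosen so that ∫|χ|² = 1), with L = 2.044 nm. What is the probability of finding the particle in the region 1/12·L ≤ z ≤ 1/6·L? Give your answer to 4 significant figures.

P ≈ 0.02508

|χ|² is the probability density, so P = ∫_{1/12·L}^{1/6·L} |χ|² dz.
Since A² = 1/(L/2), this is the region integral divided by the full normalization integral.
In terms of u = z/L (A² and the length scale cancel between numerator and denominator), P = [∫_{1/12}^{1/6} sin(π·u)^2 du] / [∫_{0}^{1} sin(π·u)^2 du].
An antiderivative of sin(π·u)^2 is u/2 - sin(2·π·u)/(4·π); evaluating from 1/12 to 1/6 gives -√(3)/(8·π) + 1/(8·π) + 1/24, while the full integral is 1/2.
This works out to P = (-3·√(3) + 3 + π)/(12·π).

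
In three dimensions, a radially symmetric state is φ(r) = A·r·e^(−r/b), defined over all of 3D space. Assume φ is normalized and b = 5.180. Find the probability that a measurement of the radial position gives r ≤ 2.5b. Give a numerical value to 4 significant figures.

With dV = 4πr²dr, the probability is ∫|φ|² dV over r ≤ 2.5b.
The full normalization integral is A²·[3·π·b^5] = 1, fixing A².
Substituting u = r/b, A², 4π and the length scale all cancel in the ratio: P = ∫_{0}^{2.5} u^4·e^(-2·u) du / ∫_{0}^{∞} u^4·e^(-2·u) du.
Using ∫ u^4·e^(-2·u) du = -(u^4/2 + u^3 + 3·u^2/2 + 3·u/2 + 3/4)·e^(-2·u), the numerator is 3/4 - 1569·e^(-5)/32 and the denominator is 3/4.
Taking the ratio yields P = 0.55951.

P ≈ 0.5595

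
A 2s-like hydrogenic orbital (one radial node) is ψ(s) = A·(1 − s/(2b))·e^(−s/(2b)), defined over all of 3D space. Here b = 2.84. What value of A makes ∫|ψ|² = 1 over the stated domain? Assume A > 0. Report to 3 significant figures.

A ≈ 0.0417

Require ∫ |ψ|² 4πs² ds = 1 over the whole domain.
In 3D with spherical symmetry the volume element is 4πs² ds.
Recall ∫₀^∞ s^m e^(−s/β) ds = m!·β^(m+1), with ψ = A·(1 − s/(2b))·e^(−s/(2b)), the integral evaluates to A²·[8·π·b^3].
So A² = (8·π·b^3)^(−1).
Substituting b = 2.84 gives A² = 0.001737, so A = 0.04168.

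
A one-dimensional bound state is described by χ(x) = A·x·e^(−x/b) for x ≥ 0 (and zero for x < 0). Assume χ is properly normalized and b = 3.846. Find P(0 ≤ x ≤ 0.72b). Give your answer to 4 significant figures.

P ≈ 0.1762

P = ∫_{0}^{0.72b} |χ(x)|² dx.
With A² fixed by ∫|χ|² = 1, i.e. A² = (b^3/4)^(−1), substitute and integrate.
Substituting u = x/b, A² and the length scale cancel in the ratio: P = ∫_{0}^{0.72} u^2·e^(-2·u) du / ∫_{0}^{∞} u^2·e^(-2·u) du.
With ∫ u^2·e^(-2·u) du = -(2·u^2 + 2·u + 1)·e^(-2·u)/4 + C, the region integral is 1/4 - 2173·e^(-36/25)/2500 and the full one is 1/4.
Evaluating gives P = 0.17625.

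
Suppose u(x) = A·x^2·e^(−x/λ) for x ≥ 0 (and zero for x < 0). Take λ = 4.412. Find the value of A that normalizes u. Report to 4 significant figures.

A ≈ 0.02824

Normalization requires ∫|u|² dx = 1, integrated from 0 to ∞.
With u = A·x^2·e^(−x/λ), the integral evaluates to A²·[3·λ^5/4].
Setting this equal to 1 gives A² = 1/(3·λ^5/4).
Plugging in λ = 4.412 yields A = 0.028241.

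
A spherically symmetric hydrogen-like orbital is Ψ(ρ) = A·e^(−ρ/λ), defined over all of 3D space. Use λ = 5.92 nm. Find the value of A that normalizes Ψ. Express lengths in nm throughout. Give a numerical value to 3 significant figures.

A ≈ 0.0392 nm^(-3/2)

The normalization condition is ∫|Ψ|² 4πρ² dρ = 1 from 0 to ∞.
Using ∫₀^∞ ρⁿ e^(−αρ) dρ = n!/αⁿ⁺¹, with Ψ = A·e^(−ρ/λ), the integral evaluates to A²·[π·λ^3].
With λ = 5.92: A² = 0.001534 and A = 0.03917.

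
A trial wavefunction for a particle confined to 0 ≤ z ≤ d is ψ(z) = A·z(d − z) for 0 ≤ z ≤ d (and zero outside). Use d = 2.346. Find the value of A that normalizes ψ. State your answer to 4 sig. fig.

A ≈ 0.6497

The normalization condition is ∫|ψ|² dz = 1 from 0 to d.
Expanding the polynomial and integrating term by term, carrying out the integral gives A² · d^5/30.
Hence A² = 1/[d^5/30].
Substituting d = 2.346 gives A² = 0.42216, so A = 0.64974.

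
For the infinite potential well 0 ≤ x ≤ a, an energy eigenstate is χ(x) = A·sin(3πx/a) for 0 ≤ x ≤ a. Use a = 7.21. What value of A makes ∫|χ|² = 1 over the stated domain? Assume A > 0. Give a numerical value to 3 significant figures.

Require ∫ |χ|² dx = 1 over the whole domain.
∫|χ|² dx = A²·(a/2).
Setting this equal to 1 gives A² = 1/(a/2).
Plugging in a = 7.21 yields A = 0.5267.

A ≈ 0.527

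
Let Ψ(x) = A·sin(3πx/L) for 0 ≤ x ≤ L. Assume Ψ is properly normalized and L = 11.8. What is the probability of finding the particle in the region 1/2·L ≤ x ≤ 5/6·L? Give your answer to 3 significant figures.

P ≈ 0.333

The probability is P = ∫ |Ψ|² dx over [1/2·L, 5/6·L].
The normalization integral ∫|Ψ|²dx over the whole domain equals L/2·A², and A² cancels in the ratio.
Let u = x/L; then A² and the length scale cancel, so P = ∫_{1/2}^{5/6} sin(3·π·u)^2 du ÷ ∫_{0}^{1} sin(3·π·u)^2 du.
Using ∫ sin(3·π·u)^2 du = u/2 - sin(6·π·u)/(12·π), the numerator is 1/6 and the denominator is 1/2.
This works out to P = 1/3.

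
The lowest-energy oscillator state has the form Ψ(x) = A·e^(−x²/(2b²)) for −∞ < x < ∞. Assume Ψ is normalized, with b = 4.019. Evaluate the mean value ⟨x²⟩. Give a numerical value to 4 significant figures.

⟨x^2⟩ ≈ 8.076

The expectation value is the |Ψ|²-weighted average of x^2: ∫ x^2|Ψ|² dx.
Differentiating ∫e^(−αx²) dx = √(π/α) under α to get the higher moments, evaluating both integrals, ⟨x²⟩ = b^2/2.
With b = 4.019, ⟨x^2⟩ = 8.0762.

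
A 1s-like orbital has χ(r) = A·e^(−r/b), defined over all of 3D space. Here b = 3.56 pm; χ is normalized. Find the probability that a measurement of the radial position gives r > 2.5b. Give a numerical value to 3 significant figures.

Integrate the radial probability density 4πr²|χ|² over r > 2.5b.
The full normalization integral is A²·[π·b^3] = 1, fixing A².
Substituting u = r/b, A², 4π and the length scale all cancel in the ratio: P = ∫_{2.5}^{∞} u^2·e^(-2·u) du / ∫_{0}^{∞} u^2·e^(-2·u) du.
An antiderivative of u^2·e^(-2·u) is -(2·u^2 + 2·u + 1)·e^(-2·u)/4; evaluating from 2.5 to ∞ gives 37·e^(-5)/8, while the full integral is 1/4.
Taking the ratio yields P = 0.1247.

P ≈ 0.125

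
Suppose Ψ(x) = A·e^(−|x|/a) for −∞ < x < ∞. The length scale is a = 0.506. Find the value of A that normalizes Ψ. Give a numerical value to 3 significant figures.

A ≈ 1.41

We need A² ∫|f|² dx = 1, taking the integral from −∞ to ∞.
The integral (without the A² prefactor) comes out to a.
With a = 0.506: A² = 1.976 and A = 1.406.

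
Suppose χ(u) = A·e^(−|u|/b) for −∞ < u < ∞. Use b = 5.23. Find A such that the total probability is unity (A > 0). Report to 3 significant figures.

A ≈ 0.437

Normalization requires ∫|χ|² du = 1, integrated from −∞ to ∞.
With ∫₀^∞ u^0 e^(−αu) du = 0!/α^1, the integral (without the A² prefactor) comes out to b.
Setting this equal to 1 gives A² = 1/(b).
With b = 5.23: A² = 0.1912 and A = 0.4373.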